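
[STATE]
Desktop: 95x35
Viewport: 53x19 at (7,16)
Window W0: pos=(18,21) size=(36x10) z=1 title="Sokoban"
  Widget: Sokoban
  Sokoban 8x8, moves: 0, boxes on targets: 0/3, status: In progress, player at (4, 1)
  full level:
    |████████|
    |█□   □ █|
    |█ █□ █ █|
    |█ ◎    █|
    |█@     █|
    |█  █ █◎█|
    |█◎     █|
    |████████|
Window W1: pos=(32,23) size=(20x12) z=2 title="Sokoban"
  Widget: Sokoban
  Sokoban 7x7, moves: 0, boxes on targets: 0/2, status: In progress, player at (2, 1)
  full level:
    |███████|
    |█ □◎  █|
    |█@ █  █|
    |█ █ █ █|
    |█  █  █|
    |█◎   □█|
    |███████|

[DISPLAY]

                                                     
                                                     
                                                     
                                                     
                                                     
           ┏━━━━━━━━━━━━━━━━━━━━━━━━━━━━━━━━━━┓      
           ┃ Sokoban                          ┃      
           ┠─────────────┏━━━━━━━━━━━━━━━━━━┓─┨      
           ┃████████     ┃ Sokoban          ┃ ┃      
           ┃█□   □ █     ┠──────────────────┨ ┃      
           ┃█ █□ █ █     ┃███████           ┃ ┃      
           ┃█ ◎    █     ┃█ □◎  █           ┃ ┃      
           ┃█@     █     ┃█@ █  █           ┃ ┃      
           ┃█  █ █◎█     ┃█ █ █ █           ┃ ┃      
           ┗━━━━━━━━━━━━━┃█  █  █           ┃━┛      
                         ┃█◎   □█           ┃        
                         ┃███████           ┃        
                         ┃Moves: 0  0/2     ┃        
                         ┗━━━━━━━━━━━━━━━━━━┛        


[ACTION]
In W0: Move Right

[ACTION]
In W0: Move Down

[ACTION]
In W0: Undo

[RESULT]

                                                     
                                                     
                                                     
                                                     
                                                     
           ┏━━━━━━━━━━━━━━━━━━━━━━━━━━━━━━━━━━┓      
           ┃ Sokoban                          ┃      
           ┠─────────────┏━━━━━━━━━━━━━━━━━━┓─┨      
           ┃████████     ┃ Sokoban          ┃ ┃      
           ┃█□   □ █     ┠──────────────────┨ ┃      
           ┃█ █□ █ █     ┃███████           ┃ ┃      
           ┃█ ◎    █     ┃█ □◎  █           ┃ ┃      
           ┃█ @    █     ┃█@ █  █           ┃ ┃      
           ┃█  █ █◎█     ┃█ █ █ █           ┃ ┃      
           ┗━━━━━━━━━━━━━┃█  █  █           ┃━┛      
                         ┃█◎   □█           ┃        
                         ┃███████           ┃        
                         ┃Moves: 0  0/2     ┃        
                         ┗━━━━━━━━━━━━━━━━━━┛        


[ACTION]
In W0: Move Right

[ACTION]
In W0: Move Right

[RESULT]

                                                     
                                                     
                                                     
                                                     
                                                     
           ┏━━━━━━━━━━━━━━━━━━━━━━━━━━━━━━━━━━┓      
           ┃ Sokoban                          ┃      
           ┠─────────────┏━━━━━━━━━━━━━━━━━━┓─┨      
           ┃████████     ┃ Sokoban          ┃ ┃      
           ┃█□   □ █     ┠──────────────────┨ ┃      
           ┃█ █□ █ █     ┃███████           ┃ ┃      
           ┃█ ◎    █     ┃█ □◎  █           ┃ ┃      
           ┃█   @  █     ┃█@ █  █           ┃ ┃      
           ┃█  █ █◎█     ┃█ █ █ █           ┃ ┃      
           ┗━━━━━━━━━━━━━┃█  █  █           ┃━┛      
                         ┃█◎   □█           ┃        
                         ┃███████           ┃        
                         ┃Moves: 0  0/2     ┃        
                         ┗━━━━━━━━━━━━━━━━━━┛        


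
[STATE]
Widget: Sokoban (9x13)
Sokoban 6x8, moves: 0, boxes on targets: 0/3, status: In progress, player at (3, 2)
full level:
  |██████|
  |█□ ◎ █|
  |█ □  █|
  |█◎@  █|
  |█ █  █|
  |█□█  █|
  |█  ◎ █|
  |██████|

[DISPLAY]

██████   
█□ ◎ █   
█ □  █   
█◎@  █   
█ █  █   
█□█  █   
█  ◎ █   
██████   
Moves: 0 
         
         
         
         


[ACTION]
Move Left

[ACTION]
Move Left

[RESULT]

██████   
█□ ◎ █   
█ □  █   
█+   █   
█ █  █   
█□█  █   
█  ◎ █   
██████   
Moves: 1 
         
         
         
         


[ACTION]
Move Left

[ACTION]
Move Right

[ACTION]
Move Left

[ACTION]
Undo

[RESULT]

██████   
█□ ◎ █   
█ □  █   
█◎@  █   
█ █  █   
█□█  █   
█  ◎ █   
██████   
Moves: 2 
         
         
         
         


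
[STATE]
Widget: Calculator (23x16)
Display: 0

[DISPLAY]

                      0
┌───┬───┬───┬───┐      
│ 7 │ 8 │ 9 │ ÷ │      
├───┼───┼───┼───┤      
│ 4 │ 5 │ 6 │ × │      
├───┼───┼───┼───┤      
│ 1 │ 2 │ 3 │ - │      
├───┼───┼───┼───┤      
│ 0 │ . │ = │ + │      
├───┼───┼───┼───┤      
│ C │ MC│ MR│ M+│      
└───┴───┴───┴───┘      
                       
                       
                       
                       


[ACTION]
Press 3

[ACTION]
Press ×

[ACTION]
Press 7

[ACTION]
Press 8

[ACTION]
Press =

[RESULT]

                    234
┌───┬───┬───┬───┐      
│ 7 │ 8 │ 9 │ ÷ │      
├───┼───┼───┼───┤      
│ 4 │ 5 │ 6 │ × │      
├───┼───┼───┼───┤      
│ 1 │ 2 │ 3 │ - │      
├───┼───┼───┼───┤      
│ 0 │ . │ = │ + │      
├───┼───┼───┼───┤      
│ C │ MC│ MR│ M+│      
└───┴───┴───┴───┘      
                       
                       
                       
                       


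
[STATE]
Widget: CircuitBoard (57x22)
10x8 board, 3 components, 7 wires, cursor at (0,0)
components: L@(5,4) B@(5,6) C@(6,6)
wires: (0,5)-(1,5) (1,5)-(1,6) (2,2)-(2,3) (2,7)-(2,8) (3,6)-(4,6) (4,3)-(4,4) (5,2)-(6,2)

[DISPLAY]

   0 1 2 3 4 5 6 7 8 9                                   
0  [.]                  ·                                
                        │                                
1                       · ─ ·                            
                                                         
2           · ─ ·               · ─ ·                    
                                                         
3                           ·                            
                            │                            
4               · ─ ·       ·                            
                                                         
5           ·       L       B                            
            │                                            
6           ·               C                            
                                                         
7                                                        
Cursor: (0,0)                                            
                                                         
                                                         
                                                         
                                                         
                                                         


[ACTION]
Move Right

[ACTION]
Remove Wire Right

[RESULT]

   0 1 2 3 4 5 6 7 8 9                                   
0      [.]              ·                                
                        │                                
1                       · ─ ·                            
                                                         
2           · ─ ·               · ─ ·                    
                                                         
3                           ·                            
                            │                            
4               · ─ ·       ·                            
                                                         
5           ·       L       B                            
            │                                            
6           ·               C                            
                                                         
7                                                        
Cursor: (0,1)                                            
                                                         
                                                         
                                                         
                                                         
                                                         


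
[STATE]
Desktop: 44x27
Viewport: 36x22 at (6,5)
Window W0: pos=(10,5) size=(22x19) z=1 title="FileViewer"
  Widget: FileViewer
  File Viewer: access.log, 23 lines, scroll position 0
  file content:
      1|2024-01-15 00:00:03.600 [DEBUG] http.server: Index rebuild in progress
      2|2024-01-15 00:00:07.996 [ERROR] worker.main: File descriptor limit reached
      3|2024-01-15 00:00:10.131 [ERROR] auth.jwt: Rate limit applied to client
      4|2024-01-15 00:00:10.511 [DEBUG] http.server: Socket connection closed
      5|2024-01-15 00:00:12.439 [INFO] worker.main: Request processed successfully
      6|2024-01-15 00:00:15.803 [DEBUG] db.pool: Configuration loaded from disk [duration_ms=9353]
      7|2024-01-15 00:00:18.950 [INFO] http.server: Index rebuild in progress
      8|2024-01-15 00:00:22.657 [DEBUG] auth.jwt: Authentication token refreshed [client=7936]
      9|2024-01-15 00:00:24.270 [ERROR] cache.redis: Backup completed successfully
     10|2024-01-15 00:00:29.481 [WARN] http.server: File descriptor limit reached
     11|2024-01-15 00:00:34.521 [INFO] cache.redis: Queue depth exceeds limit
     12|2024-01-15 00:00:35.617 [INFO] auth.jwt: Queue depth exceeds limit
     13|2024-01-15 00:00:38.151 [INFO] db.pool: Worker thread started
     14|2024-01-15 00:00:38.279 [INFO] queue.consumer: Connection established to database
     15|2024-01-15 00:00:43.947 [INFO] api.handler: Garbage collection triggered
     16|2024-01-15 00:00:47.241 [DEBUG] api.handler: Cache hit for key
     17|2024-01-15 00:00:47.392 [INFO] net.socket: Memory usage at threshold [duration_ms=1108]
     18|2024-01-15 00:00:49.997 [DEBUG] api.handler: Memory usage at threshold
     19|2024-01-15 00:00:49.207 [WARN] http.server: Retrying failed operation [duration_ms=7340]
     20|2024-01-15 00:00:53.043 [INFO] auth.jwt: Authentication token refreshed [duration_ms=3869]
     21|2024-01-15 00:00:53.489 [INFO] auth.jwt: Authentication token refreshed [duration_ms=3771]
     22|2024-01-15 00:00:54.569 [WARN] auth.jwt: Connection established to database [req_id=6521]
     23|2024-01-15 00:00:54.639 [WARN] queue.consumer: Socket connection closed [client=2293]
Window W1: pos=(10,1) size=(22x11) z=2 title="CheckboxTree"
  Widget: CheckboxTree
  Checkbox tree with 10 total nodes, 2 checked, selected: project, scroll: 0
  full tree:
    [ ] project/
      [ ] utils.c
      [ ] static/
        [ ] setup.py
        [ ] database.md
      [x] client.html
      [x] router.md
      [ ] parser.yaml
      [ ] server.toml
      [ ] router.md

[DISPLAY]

    ┃   [ ] utils.c      ┃          
    ┃   [ ] static/      ┃          
    ┃     [ ] setup.py   ┃          
    ┃     [ ] database.md┃          
    ┃   [x] client.html  ┃          
    ┃   [x] router.md    ┃          
    ┗━━━━━━━━━━━━━━━━━━━━┛          
    ┃2024-01-15 00:00:12░┃          
    ┃2024-01-15 00:00:15░┃          
    ┃2024-01-15 00:00:18░┃          
    ┃2024-01-15 00:00:22░┃          
    ┃2024-01-15 00:00:24░┃          
    ┃2024-01-15 00:00:29░┃          
    ┃2024-01-15 00:00:34░┃          
    ┃2024-01-15 00:00:35░┃          
    ┃2024-01-15 00:00:38░┃          
    ┃2024-01-15 00:00:38░┃          
    ┃2024-01-15 00:00:43▼┃          
    ┗━━━━━━━━━━━━━━━━━━━━┛          
                                    
                                    
                                    


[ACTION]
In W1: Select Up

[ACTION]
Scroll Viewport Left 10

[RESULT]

          ┃   [ ] utils.c      ┃    
          ┃   [ ] static/      ┃    
          ┃     [ ] setup.py   ┃    
          ┃     [ ] database.md┃    
          ┃   [x] client.html  ┃    
          ┃   [x] router.md    ┃    
          ┗━━━━━━━━━━━━━━━━━━━━┛    
          ┃2024-01-15 00:00:12░┃    
          ┃2024-01-15 00:00:15░┃    
          ┃2024-01-15 00:00:18░┃    
          ┃2024-01-15 00:00:22░┃    
          ┃2024-01-15 00:00:24░┃    
          ┃2024-01-15 00:00:29░┃    
          ┃2024-01-15 00:00:34░┃    
          ┃2024-01-15 00:00:35░┃    
          ┃2024-01-15 00:00:38░┃    
          ┃2024-01-15 00:00:38░┃    
          ┃2024-01-15 00:00:43▼┃    
          ┗━━━━━━━━━━━━━━━━━━━━┛    
                                    
                                    
                                    


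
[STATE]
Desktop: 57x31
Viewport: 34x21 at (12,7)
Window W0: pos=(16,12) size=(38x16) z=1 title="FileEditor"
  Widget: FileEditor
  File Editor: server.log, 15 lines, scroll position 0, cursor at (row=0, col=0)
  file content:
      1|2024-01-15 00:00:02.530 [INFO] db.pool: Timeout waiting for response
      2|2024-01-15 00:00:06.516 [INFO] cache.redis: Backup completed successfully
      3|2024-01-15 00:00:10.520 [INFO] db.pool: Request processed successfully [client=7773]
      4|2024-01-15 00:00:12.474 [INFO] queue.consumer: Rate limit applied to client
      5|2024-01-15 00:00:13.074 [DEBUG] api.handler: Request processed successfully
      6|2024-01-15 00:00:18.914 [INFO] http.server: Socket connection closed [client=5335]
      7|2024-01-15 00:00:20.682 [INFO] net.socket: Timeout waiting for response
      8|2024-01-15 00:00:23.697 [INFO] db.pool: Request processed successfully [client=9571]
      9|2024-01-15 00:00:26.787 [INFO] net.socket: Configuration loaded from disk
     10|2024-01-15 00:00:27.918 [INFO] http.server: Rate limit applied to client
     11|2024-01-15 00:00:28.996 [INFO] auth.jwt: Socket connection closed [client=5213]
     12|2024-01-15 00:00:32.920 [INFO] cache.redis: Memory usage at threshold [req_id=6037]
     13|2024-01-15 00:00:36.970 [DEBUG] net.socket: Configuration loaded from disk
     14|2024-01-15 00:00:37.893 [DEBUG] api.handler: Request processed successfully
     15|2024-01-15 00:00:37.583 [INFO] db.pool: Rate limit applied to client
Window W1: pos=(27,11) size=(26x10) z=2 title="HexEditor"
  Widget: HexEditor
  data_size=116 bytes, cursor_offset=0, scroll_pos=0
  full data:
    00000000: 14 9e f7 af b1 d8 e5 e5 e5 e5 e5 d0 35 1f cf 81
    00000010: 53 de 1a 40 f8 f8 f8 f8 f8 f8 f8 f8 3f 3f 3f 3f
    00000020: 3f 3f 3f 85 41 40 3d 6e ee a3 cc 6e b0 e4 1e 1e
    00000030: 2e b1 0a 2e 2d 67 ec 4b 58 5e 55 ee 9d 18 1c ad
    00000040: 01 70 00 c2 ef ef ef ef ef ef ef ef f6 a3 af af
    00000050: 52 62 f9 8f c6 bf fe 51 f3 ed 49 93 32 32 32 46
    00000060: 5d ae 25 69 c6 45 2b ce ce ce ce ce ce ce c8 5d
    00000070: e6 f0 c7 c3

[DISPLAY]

                                  
                                  
                                  
                                  
               ┏━━━━━━━━━━━━━━━━━━
    ┏━━━━━━━━━━┃ HexEditor        
    ┃ FileEdito┠──────────────────
    ┠──────────┃00000000  14 9e f7
    ┃█024-01-15┃00000010  53 de 1a
    ┃2024-01-15┃00000020  3f 3f 3f
    ┃2024-01-15┃00000030  2e b1 0a
    ┃2024-01-15┃00000040  01 70 00
    ┃2024-01-15┃00000050  52 62 f9
    ┃2024-01-15┗━━━━━━━━━━━━━━━━━━
    ┃2024-01-15 00:00:20.682 [INFO
    ┃2024-01-15 00:00:23.697 [INFO
    ┃2024-01-15 00:00:26.787 [INFO
    ┃2024-01-15 00:00:27.918 [INFO
    ┃2024-01-15 00:00:28.996 [INFO
    ┃2024-01-15 00:00:32.920 [INFO
    ┗━━━━━━━━━━━━━━━━━━━━━━━━━━━━━


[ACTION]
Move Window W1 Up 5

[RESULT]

               ┃ HexEditor        
               ┠──────────────────
               ┃00000000  14 9e f7
               ┃00000010  53 de 1a
               ┃00000020  3f 3f 3f
    ┏━━━━━━━━━━┃00000030  2e b1 0a
    ┃ FileEdito┃00000040  01 70 00
    ┠──────────┃00000050  52 62 f9
    ┃█024-01-15┗━━━━━━━━━━━━━━━━━━
    ┃2024-01-15 00:00:06.516 [INFO
    ┃2024-01-15 00:00:10.520 [INFO
    ┃2024-01-15 00:00:12.474 [INFO
    ┃2024-01-15 00:00:13.074 [DEBU
    ┃2024-01-15 00:00:18.914 [INFO
    ┃2024-01-15 00:00:20.682 [INFO
    ┃2024-01-15 00:00:23.697 [INFO
    ┃2024-01-15 00:00:26.787 [INFO
    ┃2024-01-15 00:00:27.918 [INFO
    ┃2024-01-15 00:00:28.996 [INFO
    ┃2024-01-15 00:00:32.920 [INFO
    ┗━━━━━━━━━━━━━━━━━━━━━━━━━━━━━


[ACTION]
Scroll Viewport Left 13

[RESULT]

                           ┃ HexEd
                           ┠──────
                           ┃000000
                           ┃000000
                           ┃000000
                ┏━━━━━━━━━━┃000000
                ┃ FileEdito┃000000
                ┠──────────┃000000
                ┃█024-01-15┗━━━━━━
                ┃2024-01-15 00:00:
                ┃2024-01-15 00:00:
                ┃2024-01-15 00:00:
                ┃2024-01-15 00:00:
                ┃2024-01-15 00:00:
                ┃2024-01-15 00:00:
                ┃2024-01-15 00:00:
                ┃2024-01-15 00:00:
                ┃2024-01-15 00:00:
                ┃2024-01-15 00:00:
                ┃2024-01-15 00:00:
                ┗━━━━━━━━━━━━━━━━━


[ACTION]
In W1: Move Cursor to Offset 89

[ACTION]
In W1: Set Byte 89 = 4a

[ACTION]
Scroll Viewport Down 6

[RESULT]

                           ┃000000
                           ┃000000
                ┏━━━━━━━━━━┃000000
                ┃ FileEdito┃000000
                ┠──────────┃000000
                ┃█024-01-15┗━━━━━━
                ┃2024-01-15 00:00:
                ┃2024-01-15 00:00:
                ┃2024-01-15 00:00:
                ┃2024-01-15 00:00:
                ┃2024-01-15 00:00:
                ┃2024-01-15 00:00:
                ┃2024-01-15 00:00:
                ┃2024-01-15 00:00:
                ┃2024-01-15 00:00:
                ┃2024-01-15 00:00:
                ┃2024-01-15 00:00:
                ┗━━━━━━━━━━━━━━━━━
                                  
                                  
                                  


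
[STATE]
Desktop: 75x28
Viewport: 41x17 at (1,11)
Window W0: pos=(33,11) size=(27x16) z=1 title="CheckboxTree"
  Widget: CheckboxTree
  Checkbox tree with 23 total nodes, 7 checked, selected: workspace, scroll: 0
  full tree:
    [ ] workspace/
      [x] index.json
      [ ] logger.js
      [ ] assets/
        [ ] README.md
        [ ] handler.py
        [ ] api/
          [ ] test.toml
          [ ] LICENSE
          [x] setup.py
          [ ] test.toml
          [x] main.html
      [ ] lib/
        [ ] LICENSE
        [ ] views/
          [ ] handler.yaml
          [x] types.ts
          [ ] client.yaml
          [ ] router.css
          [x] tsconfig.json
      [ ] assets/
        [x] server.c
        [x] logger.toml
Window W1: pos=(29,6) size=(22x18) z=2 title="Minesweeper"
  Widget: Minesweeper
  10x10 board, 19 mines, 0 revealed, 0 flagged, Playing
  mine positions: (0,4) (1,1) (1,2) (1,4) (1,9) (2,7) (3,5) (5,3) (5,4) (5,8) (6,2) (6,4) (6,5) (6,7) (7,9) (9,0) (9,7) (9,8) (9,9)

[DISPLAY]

                            ┃■■■■■■■■■■  
                            ┃■■■■■■■■■■  
                            ┃■■■■■■■■■■  
                            ┃■■■■■■■■■■  
                            ┃■■■■■■■■■■  
                            ┃■■■■■■■■■■  
                            ┃■■■■■■■■■■  
                            ┃■■■■■■■■■■  
                            ┃            
                            ┃            
                            ┃            
                            ┃            
                            ┗━━━━━━━━━━━━
                                ┃       [
                                ┃       [
                                ┗━━━━━━━━
                                         


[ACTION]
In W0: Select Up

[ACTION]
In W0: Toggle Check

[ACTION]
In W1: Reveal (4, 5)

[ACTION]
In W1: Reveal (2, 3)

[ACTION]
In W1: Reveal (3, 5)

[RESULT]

                            ┃■■■2■■■✹■■  
                            ┃■■■■■✹■■■■  
                            ┃■■■■■2■■■■  
                            ┃■■■✹✹■■■✹■  
                            ┃■■✹■✹✹■✹■■  
                            ┃■■■■■■■■■✹  
                            ┃■■■■■■■■■■  
                            ┃✹■■■■■■✹✹✹  
                            ┃            
                            ┃            
                            ┃            
                            ┃            
                            ┗━━━━━━━━━━━━
                                ┃       [
                                ┃       [
                                ┗━━━━━━━━
                                         


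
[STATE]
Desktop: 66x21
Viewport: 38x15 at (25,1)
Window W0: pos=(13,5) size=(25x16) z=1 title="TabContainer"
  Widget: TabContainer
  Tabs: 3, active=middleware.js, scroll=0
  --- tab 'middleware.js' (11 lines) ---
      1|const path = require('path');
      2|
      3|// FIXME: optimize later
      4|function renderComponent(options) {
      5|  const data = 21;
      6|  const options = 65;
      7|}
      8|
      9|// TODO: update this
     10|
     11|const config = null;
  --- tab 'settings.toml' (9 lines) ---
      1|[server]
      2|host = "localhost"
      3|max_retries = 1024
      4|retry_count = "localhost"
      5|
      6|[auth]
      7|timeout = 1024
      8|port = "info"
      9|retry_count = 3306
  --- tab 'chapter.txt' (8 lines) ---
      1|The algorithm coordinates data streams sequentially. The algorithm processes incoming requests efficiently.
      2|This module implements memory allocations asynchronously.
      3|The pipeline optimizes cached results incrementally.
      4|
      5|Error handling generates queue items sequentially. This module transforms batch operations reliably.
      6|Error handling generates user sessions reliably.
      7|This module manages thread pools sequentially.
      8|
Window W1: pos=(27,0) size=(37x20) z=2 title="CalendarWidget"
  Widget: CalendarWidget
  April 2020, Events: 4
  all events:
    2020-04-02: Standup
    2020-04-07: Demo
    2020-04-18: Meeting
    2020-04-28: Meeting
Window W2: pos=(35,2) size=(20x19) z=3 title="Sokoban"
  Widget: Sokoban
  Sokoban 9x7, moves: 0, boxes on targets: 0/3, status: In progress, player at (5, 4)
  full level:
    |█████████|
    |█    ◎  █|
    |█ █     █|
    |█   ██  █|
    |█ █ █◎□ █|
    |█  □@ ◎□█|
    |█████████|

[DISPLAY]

  ┃ CalendarWidget                    
  ┠───────┏━━━━━━━━━━━━━━━━━━┓────────
  ┃       ┃ Sokoban          ┃        
  ┃Mo Tu W┠──────────────────┨        
━━┃       ┃█████████         ┃        
er┃ 6  7* ┃█    ◎  █         ┃        
──┃13 14 1┃█ █     █         ┃        
.j┃20 21 2┃█   ██  █         ┃        
──┃27 28* ┃█ █ █◎□ █         ┃        
= ┃       ┃█  □@ ◎□█         ┃        
  ┃       ┃█████████         ┃        
pt┃       ┃Moves: 0  0/3     ┃        
nd┃       ┃                  ┃        
a ┃       ┃                  ┃        
io┃       ┃                  ┃        


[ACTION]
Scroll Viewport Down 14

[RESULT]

er┃ 6  7* ┃█    ◎  █         ┃        
──┃13 14 1┃█ █     █         ┃        
.j┃20 21 2┃█   ██  █         ┃        
──┃27 28* ┃█ █ █◎□ █         ┃        
= ┃       ┃█  □@ ◎□█         ┃        
  ┃       ┃█████████         ┃        
pt┃       ┃Moves: 0  0/3     ┃        
nd┃       ┃                  ┃        
a ┃       ┃                  ┃        
io┃       ┃                  ┃        
  ┃       ┃                  ┃        
  ┃       ┃                  ┃        
da┃       ┃                  ┃        
  ┗━━━━━━━┃                  ┃━━━━━━━━
━━━━━━━━━━┗━━━━━━━━━━━━━━━━━━┛        


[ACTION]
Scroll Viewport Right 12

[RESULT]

 6  7* ┃█    ◎  █         ┃        ┃  
13 14 1┃█ █     █         ┃        ┃  
20 21 2┃█   ██  █         ┃        ┃  
27 28* ┃█ █ █◎□ █         ┃        ┃  
       ┃█  □@ ◎□█         ┃        ┃  
       ┃█████████         ┃        ┃  
       ┃Moves: 0  0/3     ┃        ┃  
       ┃                  ┃        ┃  
       ┃                  ┃        ┃  
       ┃                  ┃        ┃  
       ┃                  ┃        ┃  
       ┃                  ┃        ┃  
       ┃                  ┃        ┃  
━━━━━━━┃                  ┃━━━━━━━━┛  
━━━━━━━┗━━━━━━━━━━━━━━━━━━┛           


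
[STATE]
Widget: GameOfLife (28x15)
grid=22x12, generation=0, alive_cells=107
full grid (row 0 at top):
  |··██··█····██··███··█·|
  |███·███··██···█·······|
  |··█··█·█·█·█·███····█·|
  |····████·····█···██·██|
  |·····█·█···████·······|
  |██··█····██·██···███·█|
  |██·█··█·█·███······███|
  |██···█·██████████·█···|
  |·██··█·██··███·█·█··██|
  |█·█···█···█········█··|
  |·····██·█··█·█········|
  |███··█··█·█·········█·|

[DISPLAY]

Gen: 0                      
··██··█····██··███··█·      
███·███··██···█·······      
··█··█·█·█·█·███····█·      
····████·····█···██·██      
·····█·█···████·······      
██··█····██·██···███·█      
██·█··█·█·███······███      
██···█·██████████·█···      
·██··█·██··███·█·█··██      
█·█···█···█········█··      
·····██·█··█·█········      
███··█··█·█·········█·      
                            
                            


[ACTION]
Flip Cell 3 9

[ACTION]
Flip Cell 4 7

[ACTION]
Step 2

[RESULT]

Gen: 2                      
···███·████···········      
··█·████·█·██·███···█·      
···█··██·██·█·█····█·█      
·······█·█·█·█·█···█··      
·█·███··██····██··█··█      
·█·██·█·███···█······█      
·█····█·······█····██·      
···█··········█·····█·      
···███···█·····█····█·      
··██·██··███··█···█·█·      
··█··█·····█··········      
·█···█·█··█···········      
                            
                            


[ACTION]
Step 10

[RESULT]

Gen: 12                     
·············█········      
············█·██······      
·············██·······      
·············███······      
················████··      
··············█·█·····      
··················██··      
·········█····██·█····      
······███·······█·····      
·····███·█············      
····█·················      
····██·██·············      
                            
                            


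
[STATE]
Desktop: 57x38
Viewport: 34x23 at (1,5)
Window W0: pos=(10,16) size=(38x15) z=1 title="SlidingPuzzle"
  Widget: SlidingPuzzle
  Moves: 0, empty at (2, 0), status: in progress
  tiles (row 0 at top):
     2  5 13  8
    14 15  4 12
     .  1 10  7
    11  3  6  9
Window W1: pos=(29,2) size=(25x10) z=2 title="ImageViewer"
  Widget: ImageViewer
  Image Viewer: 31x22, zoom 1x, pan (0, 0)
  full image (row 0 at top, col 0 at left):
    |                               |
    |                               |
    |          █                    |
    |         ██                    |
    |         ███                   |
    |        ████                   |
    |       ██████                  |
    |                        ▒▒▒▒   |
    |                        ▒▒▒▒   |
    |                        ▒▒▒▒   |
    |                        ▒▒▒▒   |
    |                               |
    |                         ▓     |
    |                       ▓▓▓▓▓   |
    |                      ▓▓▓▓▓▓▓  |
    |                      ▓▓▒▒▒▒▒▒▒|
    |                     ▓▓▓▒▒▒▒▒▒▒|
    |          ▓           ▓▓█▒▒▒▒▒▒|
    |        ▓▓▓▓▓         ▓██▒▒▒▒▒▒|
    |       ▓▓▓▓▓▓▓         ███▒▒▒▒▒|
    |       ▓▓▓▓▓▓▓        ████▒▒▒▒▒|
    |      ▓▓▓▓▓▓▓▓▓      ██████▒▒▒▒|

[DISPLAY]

                            ┃     
                            ┃     
                            ┃     
                            ┃     
                            ┃     
                            ┃     
                            ┗━━━━━
                                  
                                  
                                  
                                  
         ┏━━━━━━━━━━━━━━━━━━━━━━━━
         ┃ SlidingPuzzle          
         ┠────────────────────────
         ┃┌────┬────┬────┬────┐   
         ┃│  2 │  5 │ 13 │  8 │   
         ┃├────┼────┼────┼────┤   
         ┃│ 14 │ 15 │  4 │ 12 │   
         ┃├────┼────┼────┼────┤   
         ┃│    │  1 │ 10 │  7 │   
         ┃├────┼────┼────┼────┤   
         ┃│ 11 │  3 │  6 │  9 │   
         ┃└────┴────┴────┴────┘   


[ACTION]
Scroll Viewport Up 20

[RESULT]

                                  
                                  
                            ┏━━━━━
                            ┃ Imag
                            ┠─────
                            ┃     
                            ┃     
                            ┃     
                            ┃     
                            ┃     
                            ┃     
                            ┗━━━━━
                                  
                                  
                                  
                                  
         ┏━━━━━━━━━━━━━━━━━━━━━━━━
         ┃ SlidingPuzzle          
         ┠────────────────────────
         ┃┌────┬────┬────┬────┐   
         ┃│  2 │  5 │ 13 │  8 │   
         ┃├────┼────┼────┼────┤   
         ┃│ 14 │ 15 │  4 │ 12 │   


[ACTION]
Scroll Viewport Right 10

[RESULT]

                                  
                                  
                  ┏━━━━━━━━━━━━━━━
                  ┃ ImageViewer   
                  ┠───────────────
                  ┃               
                  ┃               
                  ┃          █    
                  ┃         ██    
                  ┃         ███   
                  ┃        ████   
                  ┗━━━━━━━━━━━━━━━
                                  
                                  
                                  
                                  
━━━━━━━━━━━━━━━━━━━━━━━━━━━━━━━━━━
 SlidingPuzzle                    
──────────────────────────────────
┌────┬────┬────┬────┐             
│  2 │  5 │ 13 │  8 │             
├────┼────┼────┼────┤             
│ 14 │ 15 │  4 │ 12 │             


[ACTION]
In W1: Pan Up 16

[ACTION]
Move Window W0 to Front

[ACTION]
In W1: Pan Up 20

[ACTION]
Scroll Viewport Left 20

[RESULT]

                                  
                                  
                             ┏━━━━
                             ┃ Ima
                             ┠────
                             ┃    
                             ┃    
                             ┃    
                             ┃    
                             ┃    
                             ┃    
                             ┗━━━━
                                  
                                  
                                  
                                  
          ┏━━━━━━━━━━━━━━━━━━━━━━━
          ┃ SlidingPuzzle         
          ┠───────────────────────
          ┃┌────┬────┬────┬────┐  
          ┃│  2 │  5 │ 13 │  8 │  
          ┃├────┼────┼────┼────┤  
          ┃│ 14 │ 15 │  4 │ 12 │  


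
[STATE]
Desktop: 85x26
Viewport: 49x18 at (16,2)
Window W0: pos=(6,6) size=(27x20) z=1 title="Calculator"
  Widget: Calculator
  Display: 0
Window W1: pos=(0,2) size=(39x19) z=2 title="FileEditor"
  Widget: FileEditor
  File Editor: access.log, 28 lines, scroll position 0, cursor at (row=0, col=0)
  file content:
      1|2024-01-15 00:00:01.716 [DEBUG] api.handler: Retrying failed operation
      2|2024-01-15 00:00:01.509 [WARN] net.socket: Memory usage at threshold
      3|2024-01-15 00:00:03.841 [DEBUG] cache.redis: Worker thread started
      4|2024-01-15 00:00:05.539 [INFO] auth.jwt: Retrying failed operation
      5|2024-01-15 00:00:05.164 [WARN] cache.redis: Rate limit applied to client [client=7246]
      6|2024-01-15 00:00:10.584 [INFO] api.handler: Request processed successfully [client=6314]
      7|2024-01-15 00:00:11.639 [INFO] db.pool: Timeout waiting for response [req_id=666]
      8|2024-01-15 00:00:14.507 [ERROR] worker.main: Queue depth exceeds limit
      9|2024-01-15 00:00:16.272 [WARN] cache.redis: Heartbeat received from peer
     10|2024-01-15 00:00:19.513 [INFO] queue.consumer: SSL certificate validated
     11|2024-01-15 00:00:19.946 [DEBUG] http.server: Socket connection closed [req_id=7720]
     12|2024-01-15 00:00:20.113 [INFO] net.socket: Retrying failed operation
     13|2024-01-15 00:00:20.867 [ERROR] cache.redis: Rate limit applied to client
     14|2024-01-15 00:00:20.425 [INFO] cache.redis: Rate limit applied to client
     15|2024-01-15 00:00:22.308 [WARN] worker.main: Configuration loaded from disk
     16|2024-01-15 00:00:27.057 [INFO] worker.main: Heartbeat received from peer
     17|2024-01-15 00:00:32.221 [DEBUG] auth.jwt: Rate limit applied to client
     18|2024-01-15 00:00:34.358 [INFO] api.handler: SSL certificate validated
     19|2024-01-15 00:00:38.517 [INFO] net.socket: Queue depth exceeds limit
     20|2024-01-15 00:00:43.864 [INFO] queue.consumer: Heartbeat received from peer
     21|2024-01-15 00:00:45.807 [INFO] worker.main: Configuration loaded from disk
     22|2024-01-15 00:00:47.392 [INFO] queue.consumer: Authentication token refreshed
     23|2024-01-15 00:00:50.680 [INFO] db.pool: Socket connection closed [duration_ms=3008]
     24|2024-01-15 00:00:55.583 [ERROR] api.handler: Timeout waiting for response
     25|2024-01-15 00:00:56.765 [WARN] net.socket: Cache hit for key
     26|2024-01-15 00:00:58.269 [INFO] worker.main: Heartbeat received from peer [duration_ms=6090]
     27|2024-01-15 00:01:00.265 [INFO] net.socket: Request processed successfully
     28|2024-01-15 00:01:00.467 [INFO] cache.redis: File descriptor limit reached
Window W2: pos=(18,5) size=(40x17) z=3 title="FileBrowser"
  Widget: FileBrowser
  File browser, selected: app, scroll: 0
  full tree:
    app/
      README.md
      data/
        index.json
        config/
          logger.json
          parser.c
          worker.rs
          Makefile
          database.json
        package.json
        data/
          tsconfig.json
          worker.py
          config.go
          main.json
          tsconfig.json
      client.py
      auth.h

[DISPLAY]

━━━━━━━━━━━━━━━━━━━━━━┓                          
                      ┃                          
──────────────────────┨                          
0:┏━━━━━━━━━━━━━━━━━━━━━━━━━━━━━━━━━━━━━━┓       
0:┃ FileBrowser                          ┃       
0:┠──────────────────────────────────────┨       
0:┃> [-] app/                            ┃       
0:┃    README.md                         ┃       
0:┃    [+] data/                         ┃       
0:┃    client.py                         ┃       
0:┃    auth.h                            ┃       
0:┃                                      ┃       
0:┃                                      ┃       
0:┃                                      ┃       
0:┃                                      ┃       
0:┃                                      ┃       
0:┃                                      ┃       
0:┃                                      ┃       


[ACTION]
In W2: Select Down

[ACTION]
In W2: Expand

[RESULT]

━━━━━━━━━━━━━━━━━━━━━━┓                          
                      ┃                          
──────────────────────┨                          
0:┏━━━━━━━━━━━━━━━━━━━━━━━━━━━━━━━━━━━━━━┓       
0:┃ FileBrowser                          ┃       
0:┠──────────────────────────────────────┨       
0:┃  [-] app/                            ┃       
0:┃  > README.md                         ┃       
0:┃    [+] data/                         ┃       
0:┃    client.py                         ┃       
0:┃    auth.h                            ┃       
0:┃                                      ┃       
0:┃                                      ┃       
0:┃                                      ┃       
0:┃                                      ┃       
0:┃                                      ┃       
0:┃                                      ┃       
0:┃                                      ┃       


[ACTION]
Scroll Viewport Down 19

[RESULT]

0:┃  [-] app/                            ┃       
0:┃  > README.md                         ┃       
0:┃    [+] data/                         ┃       
0:┃    client.py                         ┃       
0:┃    auth.h                            ┃       
0:┃                                      ┃       
0:┃                                      ┃       
0:┃                                      ┃       
0:┃                                      ┃       
0:┃                                      ┃       
0:┃                                      ┃       
0:┃                                      ┃       
━━┃                                      ┃       
  ┗━━━━━━━━━━━━━━━━━━━━━━━━━━━━━━━━━━━━━━┛       
                ┃                                
                ┃                                
                ┃                                
━━━━━━━━━━━━━━━━┛                                
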